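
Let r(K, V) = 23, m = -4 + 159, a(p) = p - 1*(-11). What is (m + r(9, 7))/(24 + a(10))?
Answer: 178/45 ≈ 3.9556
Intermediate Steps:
a(p) = 11 + p (a(p) = p + 11 = 11 + p)
m = 155
(m + r(9, 7))/(24 + a(10)) = (155 + 23)/(24 + (11 + 10)) = 178/(24 + 21) = 178/45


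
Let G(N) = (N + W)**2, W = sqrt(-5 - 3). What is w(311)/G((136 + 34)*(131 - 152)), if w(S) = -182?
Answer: -91/(2*(1785 - I*sqrt(2))**2) ≈ -1.428e-5 - 2.2628e-8*I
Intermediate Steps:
W = 2*I*sqrt(2) (W = sqrt(-8) = 2*I*sqrt(2) ≈ 2.8284*I)
G(N) = (N + 2*I*sqrt(2))**2
w(311)/G((136 + 34)*(131 - 152)) = -182/((136 + 34)*(131 - 152) + 2*I*sqrt(2))**2 = -182/(170*(-21) + 2*I*sqrt(2))**2 = -182/(-3570 + 2*I*sqrt(2))**2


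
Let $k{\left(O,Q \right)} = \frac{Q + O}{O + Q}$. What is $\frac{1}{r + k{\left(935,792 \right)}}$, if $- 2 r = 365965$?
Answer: $- \frac{2}{365963} \approx -5.465 \cdot 10^{-6}$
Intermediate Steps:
$r = - \frac{365965}{2}$ ($r = \left(- \frac{1}{2}\right) 365965 = - \frac{365965}{2} \approx -1.8298 \cdot 10^{5}$)
$k{\left(O,Q \right)} = 1$ ($k{\left(O,Q \right)} = \frac{O + Q}{O + Q} = 1$)
$\frac{1}{r + k{\left(935,792 \right)}} = \frac{1}{- \frac{365965}{2} + 1} = \frac{1}{- \frac{365963}{2}} = - \frac{2}{365963}$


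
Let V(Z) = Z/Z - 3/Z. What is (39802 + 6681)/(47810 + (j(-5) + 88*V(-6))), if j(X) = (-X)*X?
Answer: 46483/47917 ≈ 0.97007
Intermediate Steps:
j(X) = -X²
V(Z) = 1 - 3/Z
(39802 + 6681)/(47810 + (j(-5) + 88*V(-6))) = (39802 + 6681)/(47810 + (-1*(-5)² + 88*((-3 - 6)/(-6)))) = 46483/(47810 + (-1*25 + 88*(-⅙*(-9)))) = 46483/(47810 + (-25 + 88*(3/2))) = 46483/(47810 + (-25 + 132)) = 46483/(47810 + 107) = 46483/47917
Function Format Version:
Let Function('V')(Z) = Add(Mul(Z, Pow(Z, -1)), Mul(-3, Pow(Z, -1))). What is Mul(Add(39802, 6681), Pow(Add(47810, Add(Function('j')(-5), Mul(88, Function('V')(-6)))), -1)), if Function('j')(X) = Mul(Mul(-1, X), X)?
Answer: Rational(46483, 47917) ≈ 0.97007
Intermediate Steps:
Function('j')(X) = Mul(-1, Pow(X, 2))
Function('V')(Z) = Add(1, Mul(-3, Pow(Z, -1)))
Mul(Add(39802, 6681), Pow(Add(47810, Add(Function('j')(-5), Mul(88, Function('V')(-6)))), -1)) = Mul(Add(39802, 6681), Pow(Add(47810, Add(Mul(-1, Pow(-5, 2)), Mul(88, Mul(Pow(-6, -1), Add(-3, -6))))), -1)) = Mul(46483, Pow(Add(47810, Add(Mul(-1, 25), Mul(88, Mul(Rational(-1, 6), -9)))), -1)) = Mul(46483, Pow(Add(47810, Add(-25, Mul(88, Rational(3, 2)))), -1)) = Mul(46483, Pow(Add(47810, Add(-25, 132)), -1)) = Mul(46483, Pow(Add(47810, 107), -1)) = Mul(46483, Pow(47917, -1)) = Mul(46483, Rational(1, 47917)) = Rational(46483, 47917)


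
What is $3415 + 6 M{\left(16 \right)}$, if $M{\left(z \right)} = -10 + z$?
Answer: $3451$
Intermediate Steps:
$3415 + 6 M{\left(16 \right)} = 3415 + 6 \left(-10 + 16\right) = 3415 + 6 \cdot 6 = 3415 + 36 = 3451$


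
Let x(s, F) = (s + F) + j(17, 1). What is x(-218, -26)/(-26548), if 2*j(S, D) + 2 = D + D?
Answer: 61/6637 ≈ 0.0091909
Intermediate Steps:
j(S, D) = -1 + D (j(S, D) = -1 + (D + D)/2 = -1 + (2*D)/2 = -1 + D)
x(s, F) = F + s (x(s, F) = (s + F) + (-1 + 1) = (F + s) + 0 = F + s)
x(-218, -26)/(-26548) = (-26 - 218)/(-26548) = -244*(-1/26548) = 61/6637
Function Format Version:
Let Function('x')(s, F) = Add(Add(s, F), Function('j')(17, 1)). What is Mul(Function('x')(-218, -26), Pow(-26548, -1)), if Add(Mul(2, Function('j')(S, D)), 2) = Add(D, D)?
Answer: Rational(61, 6637) ≈ 0.0091909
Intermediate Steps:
Function('j')(S, D) = Add(-1, D) (Function('j')(S, D) = Add(-1, Mul(Rational(1, 2), Add(D, D))) = Add(-1, Mul(Rational(1, 2), Mul(2, D))) = Add(-1, D))
Function('x')(s, F) = Add(F, s) (Function('x')(s, F) = Add(Add(s, F), Add(-1, 1)) = Add(Add(F, s), 0) = Add(F, s))
Mul(Function('x')(-218, -26), Pow(-26548, -1)) = Mul(Add(-26, -218), Pow(-26548, -1)) = Mul(-244, Rational(-1, 26548)) = Rational(61, 6637)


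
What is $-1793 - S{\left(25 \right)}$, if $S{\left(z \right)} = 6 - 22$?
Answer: $-1777$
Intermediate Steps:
$S{\left(z \right)} = -16$
$-1793 - S{\left(25 \right)} = -1793 - -16 = -1793 + 16 = -1777$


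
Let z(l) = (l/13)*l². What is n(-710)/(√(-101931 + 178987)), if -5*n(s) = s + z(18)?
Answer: 1699*√301/156520 ≈ 0.18832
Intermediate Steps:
z(l) = l³/13 (z(l) = (l*(1/13))*l² = (l/13)*l² = l³/13)
n(s) = -5832/65 - s/5 (n(s) = -(s + (1/13)*18³)/5 = -(s + (1/13)*5832)/5 = -(s + 5832/13)/5 = -(5832/13 + s)/5 = -5832/65 - s/5)
n(-710)/(√(-101931 + 178987)) = (-5832/65 - ⅕*(-710))/(√(-101931 + 178987)) = (-5832/65 + 142)/(√77056) = 3398/(65*((16*√301))) = 3398*(√301/4816)/65 = 1699*√301/156520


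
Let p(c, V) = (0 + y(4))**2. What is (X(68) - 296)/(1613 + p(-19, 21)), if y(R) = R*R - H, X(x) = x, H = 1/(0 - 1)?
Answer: -38/317 ≈ -0.11987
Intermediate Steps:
H = -1 (H = 1/(-1) = -1)
y(R) = 1 + R**2 (y(R) = R*R - 1*(-1) = R**2 + 1 = 1 + R**2)
p(c, V) = 289 (p(c, V) = (0 + (1 + 4**2))**2 = (0 + (1 + 16))**2 = (0 + 17)**2 = 17**2 = 289)
(X(68) - 296)/(1613 + p(-19, 21)) = (68 - 296)/(1613 + 289) = -228/1902 = -228*1/1902 = -38/317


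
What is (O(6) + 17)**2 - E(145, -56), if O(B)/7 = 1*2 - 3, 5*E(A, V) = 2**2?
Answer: 496/5 ≈ 99.200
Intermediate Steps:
E(A, V) = 4/5 (E(A, V) = (1/5)*2**2 = (1/5)*4 = 4/5)
O(B) = -7 (O(B) = 7*(1*2 - 3) = 7*(2 - 3) = 7*(-1) = -7)
(O(6) + 17)**2 - E(145, -56) = (-7 + 17)**2 - 1*4/5 = 10**2 - 4/5 = 100 - 4/5 = 496/5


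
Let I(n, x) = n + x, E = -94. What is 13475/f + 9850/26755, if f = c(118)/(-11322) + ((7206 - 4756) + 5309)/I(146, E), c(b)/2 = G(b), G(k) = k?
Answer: 21312129706810/235002879613 ≈ 90.689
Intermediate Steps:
c(b) = 2*b
f = 43917563/294372 (f = (2*118)/(-11322) + ((7206 - 4756) + 5309)/(146 - 94) = 236*(-1/11322) + (2450 + 5309)/52 = -118/5661 + 7759*(1/52) = -118/5661 + 7759/52 = 43917563/294372 ≈ 149.19)
13475/f + 9850/26755 = 13475/(43917563/294372) + 9850/26755 = 13475*(294372/43917563) + 9850*(1/26755) = 3966662700/43917563 + 1970/5351 = 21312129706810/235002879613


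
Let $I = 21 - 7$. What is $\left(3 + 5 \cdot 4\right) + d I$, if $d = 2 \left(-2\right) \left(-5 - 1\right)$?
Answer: $359$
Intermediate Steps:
$I = 14$
$d = 24$ ($d = \left(-4\right) \left(-6\right) = 24$)
$\left(3 + 5 \cdot 4\right) + d I = \left(3 + 5 \cdot 4\right) + 24 \cdot 14 = \left(3 + 20\right) + 336 = 23 + 336 = 359$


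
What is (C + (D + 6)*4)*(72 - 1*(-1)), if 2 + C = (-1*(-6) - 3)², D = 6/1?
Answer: 4015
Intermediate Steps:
D = 6 (D = 6*1 = 6)
C = 7 (C = -2 + (-1*(-6) - 3)² = -2 + (6 - 3)² = -2 + 3² = -2 + 9 = 7)
(C + (D + 6)*4)*(72 - 1*(-1)) = (7 + (6 + 6)*4)*(72 - 1*(-1)) = (7 + 12*4)*(72 + 1) = (7 + 48)*73 = 55*73 = 4015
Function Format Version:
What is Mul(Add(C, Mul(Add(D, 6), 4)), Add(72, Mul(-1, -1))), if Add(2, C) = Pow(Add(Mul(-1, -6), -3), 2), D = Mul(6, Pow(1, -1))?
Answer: 4015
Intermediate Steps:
D = 6 (D = Mul(6, 1) = 6)
C = 7 (C = Add(-2, Pow(Add(Mul(-1, -6), -3), 2)) = Add(-2, Pow(Add(6, -3), 2)) = Add(-2, Pow(3, 2)) = Add(-2, 9) = 7)
Mul(Add(C, Mul(Add(D, 6), 4)), Add(72, Mul(-1, -1))) = Mul(Add(7, Mul(Add(6, 6), 4)), Add(72, Mul(-1, -1))) = Mul(Add(7, Mul(12, 4)), Add(72, 1)) = Mul(Add(7, 48), 73) = Mul(55, 73) = 4015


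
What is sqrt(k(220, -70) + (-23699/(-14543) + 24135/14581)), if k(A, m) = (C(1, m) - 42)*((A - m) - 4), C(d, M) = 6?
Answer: 4*I*sqrt(28926280998848700047)/212051483 ≈ 101.45*I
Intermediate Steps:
k(A, m) = 144 - 36*A + 36*m (k(A, m) = (6 - 42)*((A - m) - 4) = -36*(-4 + A - m) = 144 - 36*A + 36*m)
sqrt(k(220, -70) + (-23699/(-14543) + 24135/14581)) = sqrt((144 - 36*220 + 36*(-70)) + (-23699/(-14543) + 24135/14581)) = sqrt((144 - 7920 - 2520) + (-23699*(-1/14543) + 24135*(1/14581))) = sqrt(-10296 + (23699/14543 + 24135/14581)) = sqrt(-10296 + 696550424/212051483) = sqrt(-2182585518544/212051483) = 4*I*sqrt(28926280998848700047)/212051483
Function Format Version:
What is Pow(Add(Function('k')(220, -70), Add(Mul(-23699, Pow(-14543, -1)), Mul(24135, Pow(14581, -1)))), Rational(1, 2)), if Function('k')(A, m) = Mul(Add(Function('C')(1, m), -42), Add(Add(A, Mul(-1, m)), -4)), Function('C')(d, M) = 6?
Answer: Mul(Rational(4, 212051483), I, Pow(28926280998848700047, Rational(1, 2))) ≈ Mul(101.45, I)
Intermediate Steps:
Function('k')(A, m) = Add(144, Mul(-36, A), Mul(36, m)) (Function('k')(A, m) = Mul(Add(6, -42), Add(Add(A, Mul(-1, m)), -4)) = Mul(-36, Add(-4, A, Mul(-1, m))) = Add(144, Mul(-36, A), Mul(36, m)))
Pow(Add(Function('k')(220, -70), Add(Mul(-23699, Pow(-14543, -1)), Mul(24135, Pow(14581, -1)))), Rational(1, 2)) = Pow(Add(Add(144, Mul(-36, 220), Mul(36, -70)), Add(Mul(-23699, Pow(-14543, -1)), Mul(24135, Pow(14581, -1)))), Rational(1, 2)) = Pow(Add(Add(144, -7920, -2520), Add(Mul(-23699, Rational(-1, 14543)), Mul(24135, Rational(1, 14581)))), Rational(1, 2)) = Pow(Add(-10296, Add(Rational(23699, 14543), Rational(24135, 14581))), Rational(1, 2)) = Pow(Add(-10296, Rational(696550424, 212051483)), Rational(1, 2)) = Pow(Rational(-2182585518544, 212051483), Rational(1, 2)) = Mul(Rational(4, 212051483), I, Pow(28926280998848700047, Rational(1, 2)))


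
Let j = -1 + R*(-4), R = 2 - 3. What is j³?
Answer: 27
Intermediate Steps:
R = -1
j = 3 (j = -1 - 1*(-4) = -1 + 4 = 3)
j³ = 3³ = 27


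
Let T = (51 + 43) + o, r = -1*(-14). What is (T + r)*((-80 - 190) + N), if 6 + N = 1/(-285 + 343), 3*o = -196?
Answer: -1024448/87 ≈ -11775.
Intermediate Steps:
o = -196/3 (o = (1/3)*(-196) = -196/3 ≈ -65.333)
r = 14
N = -347/58 (N = -6 + 1/(-285 + 343) = -6 + 1/58 = -347/58 ≈ -5.9828)
T = 86/3 (T = (51 + 43) - 196/3 = 94 - 196/3 = 86/3 ≈ 28.667)
(T + r)*((-80 - 190) + N) = (86/3 + 14)*((-80 - 190) - 347/58) = 128*(-270 - 347/58)/3 = (128/3)*(-16007/58) = -1024448/87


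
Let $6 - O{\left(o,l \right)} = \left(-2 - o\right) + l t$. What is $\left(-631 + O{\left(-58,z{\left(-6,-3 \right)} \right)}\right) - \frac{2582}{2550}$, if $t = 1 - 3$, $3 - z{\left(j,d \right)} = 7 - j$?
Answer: $- \frac{895066}{1275} \approx -702.01$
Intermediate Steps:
$z{\left(j,d \right)} = -4 + j$ ($z{\left(j,d \right)} = 3 - \left(7 - j\right) = 3 + \left(-7 + j\right) = -4 + j$)
$t = -2$ ($t = 1 - 3 = -2$)
$O{\left(o,l \right)} = 8 + o + 2 l$ ($O{\left(o,l \right)} = 6 - \left(\left(-2 - o\right) + l \left(-2\right)\right) = 6 - \left(\left(-2 - o\right) - 2 l\right) = 6 - \left(-2 - o - 2 l\right) = 6 + \left(2 + o + 2 l\right) = 8 + o + 2 l$)
$\left(-631 + O{\left(-58,z{\left(-6,-3 \right)} \right)}\right) - \frac{2582}{2550} = \left(-631 + \left(8 - 58 + 2 \left(-4 - 6\right)\right)\right) - \frac{2582}{2550} = \left(-631 + \left(8 - 58 + 2 \left(-10\right)\right)\right) - \frac{1291}{1275} = \left(-631 - 70\right) - \frac{1291}{1275} = -701 - \frac{1291}{1275} = - \frac{895066}{1275}$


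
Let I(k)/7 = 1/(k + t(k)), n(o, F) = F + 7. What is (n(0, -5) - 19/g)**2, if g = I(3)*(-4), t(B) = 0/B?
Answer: 12769/784 ≈ 16.287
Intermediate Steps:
t(B) = 0
n(o, F) = 7 + F
I(k) = 7/k (I(k) = 7/(k + 0) = 7/k)
g = -28/3 (g = (7/3)*(-4) = -28/3 ≈ -9.3333)
(n(0, -5) - 19/g)**2 = ((7 - 5) - 19/(-28/3))**2 = (2 - 19*(-3/28))**2 = (2 + 57/28)**2 = (113/28)**2 = 12769/784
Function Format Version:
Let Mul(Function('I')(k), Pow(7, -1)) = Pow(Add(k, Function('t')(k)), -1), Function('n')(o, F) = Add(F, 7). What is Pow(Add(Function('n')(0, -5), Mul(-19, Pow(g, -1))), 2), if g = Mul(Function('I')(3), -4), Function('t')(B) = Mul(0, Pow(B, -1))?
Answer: Rational(12769, 784) ≈ 16.287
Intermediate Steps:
Function('t')(B) = 0
Function('n')(o, F) = Add(7, F)
Function('I')(k) = Mul(7, Pow(k, -1)) (Function('I')(k) = Mul(7, Pow(Add(k, 0), -1)) = Mul(7, Pow(k, -1)))
g = Rational(-28, 3) (g = Mul(Mul(7, Pow(3, -1)), -4) = Mul(Mul(7, Rational(1, 3)), -4) = Mul(Rational(7, 3), -4) = Rational(-28, 3) ≈ -9.3333)
Pow(Add(Function('n')(0, -5), Mul(-19, Pow(g, -1))), 2) = Pow(Add(Add(7, -5), Mul(-19, Pow(Rational(-28, 3), -1))), 2) = Pow(Add(2, Mul(-19, Rational(-3, 28))), 2) = Pow(Add(2, Rational(57, 28)), 2) = Pow(Rational(113, 28), 2) = Rational(12769, 784)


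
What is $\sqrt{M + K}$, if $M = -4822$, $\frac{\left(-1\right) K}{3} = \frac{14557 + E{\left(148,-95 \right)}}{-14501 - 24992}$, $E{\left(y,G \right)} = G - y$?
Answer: $\frac{4 i \sqrt{469947703867}}{39493} \approx 69.433 i$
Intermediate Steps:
$K = \frac{42942}{39493}$ ($K = - 3 \frac{14557 - 243}{-14501 - 24992} = - 3 \frac{14557 - 243}{-39493} = - 3 \left(14557 - 243\right) \left(- \frac{1}{39493}\right) = - 3 \cdot 14314 \left(- \frac{1}{39493}\right) = \left(-3\right) \left(- \frac{14314}{39493}\right) = \frac{42942}{39493} \approx 1.0873$)
$\sqrt{M + K} = \sqrt{-4822 + \frac{42942}{39493}} = \sqrt{- \frac{190392304}{39493}} = \frac{4 i \sqrt{469947703867}}{39493}$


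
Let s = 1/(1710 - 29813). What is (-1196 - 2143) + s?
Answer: -93835918/28103 ≈ -3339.0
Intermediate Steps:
s = -1/28103 (s = 1/(-28103) = -1/28103 ≈ -3.5583e-5)
(-1196 - 2143) + s = (-1196 - 2143) - 1/28103 = -3339 - 1/28103 = -93835918/28103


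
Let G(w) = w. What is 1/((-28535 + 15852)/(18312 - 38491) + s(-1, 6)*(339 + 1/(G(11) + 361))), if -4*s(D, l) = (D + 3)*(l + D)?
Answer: -15013176/12714331403 ≈ -0.0011808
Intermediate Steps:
s(D, l) = -(3 + D)*(D + l)/4 (s(D, l) = -(D + 3)*(l + D)/4 = -(3 + D)*(D + l)/4)
1/((-28535 + 15852)/(18312 - 38491) + s(-1, 6)*(339 + 1/(G(11) + 361))) = 1/((-28535 + 15852)/(18312 - 38491) + (-3/4*(-1) - 3/4*6 - 1/4*(-1)**2 - 1/4*(-1)*6)*(339 + 1/(11 + 361))) = 1/(-12683/(-20179) + (3/4 - 9/2 - 1/4*1 + 3/2)*(339 + 1/372)) = 1/(-12683*(-1/20179) + (3/4 - 9/2 - 1/4 + 3/2)*(339 + 1/372)) = 1/(12683/20179 - 5/2*126109/372) = 1/(12683/20179 - 630545/744) = 1/(-12714331403/15013176) = -15013176/12714331403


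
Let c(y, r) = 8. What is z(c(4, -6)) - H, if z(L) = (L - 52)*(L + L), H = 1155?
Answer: -1859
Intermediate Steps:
z(L) = 2*L*(-52 + L) (z(L) = (-52 + L)*(2*L) = 2*L*(-52 + L))
z(c(4, -6)) - H = 2*8*(-52 + 8) - 1*1155 = 2*8*(-44) - 1155 = -704 - 1155 = -1859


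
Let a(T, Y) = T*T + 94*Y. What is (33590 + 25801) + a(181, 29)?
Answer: 94878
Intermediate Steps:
a(T, Y) = T**2 + 94*Y
(33590 + 25801) + a(181, 29) = (33590 + 25801) + (181**2 + 94*29) = 59391 + (32761 + 2726) = 59391 + 35487 = 94878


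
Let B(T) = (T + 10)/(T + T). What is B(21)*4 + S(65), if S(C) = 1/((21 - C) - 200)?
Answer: 15107/5124 ≈ 2.9483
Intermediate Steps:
B(T) = (10 + T)/(2*T) (B(T) = (10 + T)/((2*T)) = (10 + T)*(1/(2*T)) = (10 + T)/(2*T))
S(C) = 1/(-179 - C)
B(21)*4 + S(65) = ((½)*(10 + 21)/21)*4 - 1/(179 + 65) = ((½)*(1/21)*31)*4 - 1/244 = (31/42)*4 - 1*1/244 = 62/21 - 1/244 = 15107/5124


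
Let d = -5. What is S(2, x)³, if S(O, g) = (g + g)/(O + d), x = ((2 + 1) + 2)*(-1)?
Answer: 1000/27 ≈ 37.037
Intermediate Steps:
x = -5 (x = (3 + 2)*(-1) = 5*(-1) = -5)
S(O, g) = 2*g/(-5 + O) (S(O, g) = (g + g)/(O - 5) = (2*g)/(-5 + O) = 2*g/(-5 + O))
S(2, x)³ = (2*(-5)/(-5 + 2))³ = (2*(-5)/(-3))³ = (2*(-5)*(-⅓))³ = (10/3)³ = 1000/27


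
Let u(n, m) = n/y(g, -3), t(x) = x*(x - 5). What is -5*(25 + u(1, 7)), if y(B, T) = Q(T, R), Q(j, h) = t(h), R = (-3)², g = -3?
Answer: -4505/36 ≈ -125.14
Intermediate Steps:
t(x) = x*(-5 + x)
R = 9
Q(j, h) = h*(-5 + h)
y(B, T) = 36 (y(B, T) = 9*(-5 + 9) = 9*4 = 36)
u(n, m) = n/36
-5*(25 + u(1, 7)) = -5*(25 + (1/36)*1) = -5*(25 + 1/36) = -5*901/36 = -4505/36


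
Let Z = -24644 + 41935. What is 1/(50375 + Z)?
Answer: 1/67666 ≈ 1.4778e-5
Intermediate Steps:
Z = 17291
1/(50375 + Z) = 1/(50375 + 17291) = 1/67666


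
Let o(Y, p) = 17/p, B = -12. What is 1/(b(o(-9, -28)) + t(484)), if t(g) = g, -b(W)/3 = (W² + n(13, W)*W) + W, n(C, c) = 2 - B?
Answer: 784/400009 ≈ 0.0019600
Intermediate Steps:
n(C, c) = 14 (n(C, c) = 2 - 1*(-12) = 2 + 12 = 14)
b(W) = -45*W - 3*W² (b(W) = -3*((W² + 14*W) + W) = -3*(W² + 15*W) = -45*W - 3*W²)
1/(b(o(-9, -28)) + t(484)) = 1/(-3*17/(-28)*(15 + 17/(-28)) + 484) = 1/(-3*17*(-1/28)*(15 + 17*(-1/28)) + 484) = 1/(-3*(-17/28)*(15 - 17/28) + 484) = 1/(-3*(-17/28)*403/28 + 484) = 1/(20553/784 + 484) = 1/(400009/784) = 784/400009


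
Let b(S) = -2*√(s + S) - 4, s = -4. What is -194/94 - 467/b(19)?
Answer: -23016/517 + 467*√15/22 ≈ 37.695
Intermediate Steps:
b(S) = -4 - 2*√(-4 + S) (b(S) = -2*√(-4 + S) - 4 = -4 - 2*√(-4 + S))
-194/94 - 467/b(19) = -194/94 - 467/(-4 - 2*√(-4 + 19)) = -194*1/94 - 467/(-4 - 2*√15) = -97/47 - 467/(-4 - 2*√15)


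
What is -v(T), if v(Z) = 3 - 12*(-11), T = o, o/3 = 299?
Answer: -135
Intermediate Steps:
o = 897 (o = 3*299 = 897)
T = 897
v(Z) = 135 (v(Z) = 3 + 132 = 135)
-v(T) = -1*135 = -135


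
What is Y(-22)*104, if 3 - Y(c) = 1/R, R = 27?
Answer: 8320/27 ≈ 308.15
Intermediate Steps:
Y(c) = 80/27 (Y(c) = 3 - 1/27 = 80/27)
Y(-22)*104 = (80/27)*104 = 8320/27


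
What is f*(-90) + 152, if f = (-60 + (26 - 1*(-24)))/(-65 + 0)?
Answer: 1796/13 ≈ 138.15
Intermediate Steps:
f = 2/13 (f = (-60 + (26 + 24))/(-65) = (-60 + 50)*(-1/65) = -10*(-1/65) = 2/13 ≈ 0.15385)
f*(-90) + 152 = (2/13)*(-90) + 152 = -180/13 + 152 = 1796/13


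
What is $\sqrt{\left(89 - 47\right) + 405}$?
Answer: $\sqrt{447} \approx 21.142$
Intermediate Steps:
$\sqrt{\left(89 - 47\right) + 405} = \sqrt{42 + 405} = \sqrt{447}$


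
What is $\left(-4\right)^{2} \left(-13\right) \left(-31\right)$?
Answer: $6448$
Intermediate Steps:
$\left(-4\right)^{2} \left(-13\right) \left(-31\right) = 16 \left(-13\right) \left(-31\right) = \left(-208\right) \left(-31\right) = 6448$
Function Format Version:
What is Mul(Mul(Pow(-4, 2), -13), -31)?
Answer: 6448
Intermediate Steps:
Mul(Mul(Pow(-4, 2), -13), -31) = Mul(Mul(16, -13), -31) = Mul(-208, -31) = 6448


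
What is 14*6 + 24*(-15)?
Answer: -276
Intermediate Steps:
14*6 + 24*(-15) = 84 - 360 = -276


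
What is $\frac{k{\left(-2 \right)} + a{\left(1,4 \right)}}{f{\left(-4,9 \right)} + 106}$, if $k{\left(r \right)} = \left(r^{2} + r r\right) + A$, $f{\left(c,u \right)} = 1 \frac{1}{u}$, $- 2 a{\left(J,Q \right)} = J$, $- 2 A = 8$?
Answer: $\frac{63}{1910} \approx 0.032984$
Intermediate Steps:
$A = -4$ ($A = \left(- \frac{1}{2}\right) 8 = -4$)
$a{\left(J,Q \right)} = - \frac{J}{2}$
$f{\left(c,u \right)} = \frac{1}{u}$
$k{\left(r \right)} = -4 + 2 r^{2}$ ($k{\left(r \right)} = \left(r^{2} + r r\right) - 4 = \left(r^{2} + r^{2}\right) - 4 = 2 r^{2} - 4 = -4 + 2 r^{2}$)
$\frac{k{\left(-2 \right)} + a{\left(1,4 \right)}}{f{\left(-4,9 \right)} + 106} = \frac{\left(-4 + 2 \left(-2\right)^{2}\right) - \frac{1}{2}}{\frac{1}{9} + 106} = \frac{\left(-4 + 2 \cdot 4\right) - \frac{1}{2}}{\frac{1}{9} + 106} = \frac{\left(-4 + 8\right) - \frac{1}{2}}{\frac{955}{9}} = \left(4 - \frac{1}{2}\right) \frac{9}{955} = \frac{7}{2} \cdot \frac{9}{955} = \frac{63}{1910}$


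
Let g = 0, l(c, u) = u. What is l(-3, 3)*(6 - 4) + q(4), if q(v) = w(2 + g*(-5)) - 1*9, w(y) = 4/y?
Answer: -1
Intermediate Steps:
q(v) = -7 (q(v) = 4/(2 + 0*(-5)) - 1*9 = 4/(2 + 0) - 9 = 4/2 - 9 = 4*(½) - 9 = 2 - 9 = -7)
l(-3, 3)*(6 - 4) + q(4) = 3*(6 - 4) - 7 = 3*2 - 7 = 6 - 7 = -1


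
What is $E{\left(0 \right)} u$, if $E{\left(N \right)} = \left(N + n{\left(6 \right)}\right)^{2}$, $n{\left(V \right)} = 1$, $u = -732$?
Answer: $-732$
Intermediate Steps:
$E{\left(N \right)} = \left(1 + N\right)^{2}$ ($E{\left(N \right)} = \left(N + 1\right)^{2} = \left(1 + N\right)^{2}$)
$E{\left(0 \right)} u = \left(1 + 0\right)^{2} \left(-732\right) = 1^{2} \left(-732\right) = 1 \left(-732\right) = -732$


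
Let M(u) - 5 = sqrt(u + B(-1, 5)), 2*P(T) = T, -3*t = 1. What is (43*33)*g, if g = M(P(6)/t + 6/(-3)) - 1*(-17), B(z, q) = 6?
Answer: 31218 + 1419*I*sqrt(5) ≈ 31218.0 + 3173.0*I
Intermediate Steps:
t = -1/3 (t = -1/3*1 = -1/3 ≈ -0.33333)
P(T) = T/2
M(u) = 5 + sqrt(6 + u) (M(u) = 5 + sqrt(u + 6) = 5 + sqrt(6 + u))
g = 22 + I*sqrt(5) (g = (5 + sqrt(6 + (((1/2)*6)/(-1/3) + 6/(-3)))) - 1*(-17) = (5 + sqrt(6 + (3*(-3) + 6*(-1/3)))) + 17 = (5 + sqrt(6 + (-9 - 2))) + 17 = (5 + sqrt(6 - 11)) + 17 = (5 + sqrt(-5)) + 17 = (5 + I*sqrt(5)) + 17 = 22 + I*sqrt(5) ≈ 22.0 + 2.2361*I)
(43*33)*g = (43*33)*(22 + I*sqrt(5)) = 1419*(22 + I*sqrt(5)) = 31218 + 1419*I*sqrt(5)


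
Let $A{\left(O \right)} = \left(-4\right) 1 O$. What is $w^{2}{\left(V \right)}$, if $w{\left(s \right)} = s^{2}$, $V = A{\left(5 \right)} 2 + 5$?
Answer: $1500625$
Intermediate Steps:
$A{\left(O \right)} = - 4 O$
$V = -35$ ($V = \left(-4\right) 5 \cdot 2 + 5 = \left(-20\right) 2 + 5 = -40 + 5 = -35$)
$w^{2}{\left(V \right)} = \left(\left(-35\right)^{2}\right)^{2} = 1225^{2} = 1500625$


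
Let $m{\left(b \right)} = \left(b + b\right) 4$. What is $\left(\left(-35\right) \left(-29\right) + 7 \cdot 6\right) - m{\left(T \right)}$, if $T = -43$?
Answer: $1401$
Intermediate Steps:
$m{\left(b \right)} = 8 b$ ($m{\left(b \right)} = 2 b 4 = 8 b$)
$\left(\left(-35\right) \left(-29\right) + 7 \cdot 6\right) - m{\left(T \right)} = \left(\left(-35\right) \left(-29\right) + 7 \cdot 6\right) - 8 \left(-43\right) = \left(1015 + 42\right) - -344 = 1057 + 344 = 1401$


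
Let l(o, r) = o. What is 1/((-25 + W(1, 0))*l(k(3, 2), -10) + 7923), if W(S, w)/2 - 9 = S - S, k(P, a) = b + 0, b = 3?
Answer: 1/7902 ≈ 0.00012655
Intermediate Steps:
k(P, a) = 3 (k(P, a) = 3 + 0 = 3)
W(S, w) = 18 (W(S, w) = 18 + 2*(S - S) = 18 + 2*0 = 18 + 0 = 18)
1/((-25 + W(1, 0))*l(k(3, 2), -10) + 7923) = 1/((-25 + 18)*3 + 7923) = 1/(-7*3 + 7923) = 1/(-21 + 7923) = 1/7902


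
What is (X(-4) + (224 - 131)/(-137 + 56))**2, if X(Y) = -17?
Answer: 240100/729 ≈ 329.36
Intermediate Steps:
(X(-4) + (224 - 131)/(-137 + 56))**2 = (-17 + (224 - 131)/(-137 + 56))**2 = (-17 + 93/(-81))**2 = (-17 + 93*(-1/81))**2 = (-17 - 31/27)**2 = (-490/27)**2 = 240100/729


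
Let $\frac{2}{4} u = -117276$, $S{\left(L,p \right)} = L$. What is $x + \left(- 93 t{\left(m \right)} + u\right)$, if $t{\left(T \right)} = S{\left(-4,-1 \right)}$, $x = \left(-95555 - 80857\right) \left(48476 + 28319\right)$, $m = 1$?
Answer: $-13547793720$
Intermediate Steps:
$u = -234552$ ($u = 2 \left(-117276\right) = -234552$)
$x = -13547559540$ ($x = \left(-176412\right) 76795 = -13547559540$)
$t{\left(T \right)} = -4$
$x + \left(- 93 t{\left(m \right)} + u\right) = -13547559540 - 234180 = -13547793720$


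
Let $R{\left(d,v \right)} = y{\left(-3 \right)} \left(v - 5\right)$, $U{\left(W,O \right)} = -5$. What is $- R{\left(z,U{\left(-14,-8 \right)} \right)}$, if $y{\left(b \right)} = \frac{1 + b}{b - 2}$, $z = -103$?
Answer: $4$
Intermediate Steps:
$y{\left(b \right)} = \frac{1 + b}{-2 + b}$
$R{\left(d,v \right)} = -2 + \frac{2 v}{5}$ ($R{\left(d,v \right)} = \frac{1 - 3}{-2 - 3} \left(v - 5\right) = \frac{1}{-5} \left(-2\right) \left(-5 + v\right) = \left(- \frac{1}{5}\right) \left(-2\right) \left(-5 + v\right) = \frac{2 \left(-5 + v\right)}{5} = -2 + \frac{2 v}{5}$)
$- R{\left(z,U{\left(-14,-8 \right)} \right)} = - (-2 + \frac{2}{5} \left(-5\right)) = - (-2 - 2) = \left(-1\right) \left(-4\right) = 4$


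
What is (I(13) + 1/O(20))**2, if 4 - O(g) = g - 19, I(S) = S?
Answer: 1600/9 ≈ 177.78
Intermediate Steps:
O(g) = 23 - g (O(g) = 4 - (g - 19) = 4 - (-19 + g) = 4 + (19 - g) = 23 - g)
(I(13) + 1/O(20))**2 = (13 + 1/(23 - 1*20))**2 = (13 + 1/(23 - 20))**2 = (13 + 1/3)**2 = (40/3)**2 = 1600/9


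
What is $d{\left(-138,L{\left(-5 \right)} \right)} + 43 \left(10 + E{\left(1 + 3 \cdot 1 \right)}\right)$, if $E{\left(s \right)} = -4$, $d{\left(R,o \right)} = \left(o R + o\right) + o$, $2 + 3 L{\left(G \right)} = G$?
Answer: $\frac{1726}{3} \approx 575.33$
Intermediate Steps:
$L{\left(G \right)} = - \frac{2}{3} + \frac{G}{3}$
$d{\left(R,o \right)} = 2 o + R o$ ($d{\left(R,o \right)} = \left(R o + o\right) + o = \left(o + R o\right) + o = 2 o + R o$)
$d{\left(-138,L{\left(-5 \right)} \right)} + 43 \left(10 + E{\left(1 + 3 \cdot 1 \right)}\right) = \left(- \frac{2}{3} + \frac{1}{3} \left(-5\right)\right) \left(2 - 138\right) + 43 \left(10 - 4\right) = \left(- \frac{2}{3} - \frac{5}{3}\right) \left(-136\right) + 43 \cdot 6 = \left(- \frac{7}{3}\right) \left(-136\right) + 258 = \frac{952}{3} + 258 = \frac{1726}{3}$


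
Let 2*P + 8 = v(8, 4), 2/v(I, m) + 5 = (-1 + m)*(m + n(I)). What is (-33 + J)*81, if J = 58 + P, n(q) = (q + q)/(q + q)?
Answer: 17091/10 ≈ 1709.1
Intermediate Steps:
n(q) = 1 (n(q) = (2*q)/((2*q)) = (2*q)*(1/(2*q)) = 1)
v(I, m) = 2/(-5 + (1 + m)*(-1 + m)) (v(I, m) = 2/(-5 + (-1 + m)*(m + 1)) = 2/(-5 + (-1 + m)*(1 + m)) = 2/(-5 + (1 + m)*(-1 + m)))
P = -39/10 (P = -4 + (2/(-6 + 4²))/2 = -4 + (2/(-6 + 16))/2 = -4 + (2/10)/2 = -4 + (2*(⅒))/2 = -4 + (½)*(⅕) = -4 + ⅒ = -39/10 ≈ -3.9000)
J = 541/10 (J = 58 - 39/10 = 541/10 ≈ 54.100)
(-33 + J)*81 = (-33 + 541/10)*81 = (211/10)*81 = 17091/10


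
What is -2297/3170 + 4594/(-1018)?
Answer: -8450663/1613530 ≈ -5.2374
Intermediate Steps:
-2297/3170 + 4594/(-1018) = -2297*1/3170 + 4594*(-1/1018) = -2297/3170 - 2297/509 = -8450663/1613530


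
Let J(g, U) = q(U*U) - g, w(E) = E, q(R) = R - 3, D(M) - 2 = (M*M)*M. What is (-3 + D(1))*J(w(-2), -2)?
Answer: 0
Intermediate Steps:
D(M) = 2 + M³ (D(M) = 2 + (M*M)*M = 2 + M²*M = 2 + M³)
q(R) = -3 + R
J(g, U) = -3 + U² - g (J(g, U) = (-3 + U*U) - g = (-3 + U²) - g = -3 + U² - g)
(-3 + D(1))*J(w(-2), -2) = (-3 + (2 + 1³))*(-3 + (-2)² - 1*(-2)) = (-3 + (2 + 1))*(-3 + 4 + 2) = (-3 + 3)*3 = 0*3 = 0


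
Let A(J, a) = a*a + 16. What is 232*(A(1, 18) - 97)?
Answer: 56376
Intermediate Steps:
A(J, a) = 16 + a² (A(J, a) = a² + 16 = 16 + a²)
232*(A(1, 18) - 97) = 232*((16 + 18²) - 97) = 232*((16 + 324) - 97) = 232*(340 - 97) = 232*243 = 56376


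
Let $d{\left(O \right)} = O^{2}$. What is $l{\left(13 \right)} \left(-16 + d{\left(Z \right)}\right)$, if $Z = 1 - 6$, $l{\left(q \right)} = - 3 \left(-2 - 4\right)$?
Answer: $162$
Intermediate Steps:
$l{\left(q \right)} = 18$ ($l{\left(q \right)} = \left(-3\right) \left(-6\right) = 18$)
$Z = -5$ ($Z = 1 - 6 = -5$)
$l{\left(13 \right)} \left(-16 + d{\left(Z \right)}\right) = 18 \left(-16 + \left(-5\right)^{2}\right) = 18 \left(-16 + 25\right) = 18 \cdot 9 = 162$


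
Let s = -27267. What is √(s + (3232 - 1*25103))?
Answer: I*√49138 ≈ 221.67*I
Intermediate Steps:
√(s + (3232 - 1*25103)) = √(-27267 + (3232 - 1*25103)) = √(-27267 + (3232 - 25103)) = √(-27267 - 21871) = √(-49138) = I*√49138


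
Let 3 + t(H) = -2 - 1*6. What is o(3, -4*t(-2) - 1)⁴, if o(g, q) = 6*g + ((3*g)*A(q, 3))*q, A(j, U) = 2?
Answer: 393460125696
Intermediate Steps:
t(H) = -11 (t(H) = -3 + (-2 - 1*6) = -3 + (-2 - 6) = -3 - 8 = -11)
o(g, q) = 6*g + 6*g*q (o(g, q) = 6*g + ((3*g)*2)*q = 6*g + (6*g)*q = 6*g + 6*g*q)
o(3, -4*t(-2) - 1)⁴ = (6*3*(1 + (-4*(-11) - 1)))⁴ = (6*3*(1 + (44 - 1)))⁴ = (6*3*(1 + 43))⁴ = (6*3*44)⁴ = 792⁴ = 393460125696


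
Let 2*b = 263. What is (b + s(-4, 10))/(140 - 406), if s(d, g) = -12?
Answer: -239/532 ≈ -0.44925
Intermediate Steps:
b = 263/2 (b = (½)*263 = 263/2 ≈ 131.50)
(b + s(-4, 10))/(140 - 406) = (263/2 - 12)/(140 - 406) = (239/2)/(-266) = (239/2)*(-1/266) = -239/532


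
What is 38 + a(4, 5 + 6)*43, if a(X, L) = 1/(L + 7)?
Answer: 727/18 ≈ 40.389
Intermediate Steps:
a(X, L) = 1/(7 + L)
38 + a(4, 5 + 6)*43 = 38 + 43/(7 + (5 + 6)) = 38 + 43/(7 + 11) = 38 + 43/18 = 727/18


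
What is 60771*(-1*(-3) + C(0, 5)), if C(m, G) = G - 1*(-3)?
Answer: 668481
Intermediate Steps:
C(m, G) = 3 + G (C(m, G) = G + 3 = 3 + G)
60771*(-1*(-3) + C(0, 5)) = 60771*(-1*(-3) + (3 + 5)) = 60771*(3 + 8) = 60771*11 = 668481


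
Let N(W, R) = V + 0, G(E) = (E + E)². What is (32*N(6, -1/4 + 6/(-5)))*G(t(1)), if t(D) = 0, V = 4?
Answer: 0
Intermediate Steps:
G(E) = 4*E² (G(E) = (2*E)² = 4*E²)
N(W, R) = 4 (N(W, R) = 4 + 0 = 4)
(32*N(6, -1/4 + 6/(-5)))*G(t(1)) = (32*4)*(4*0²) = 128*(4*0) = 128*0 = 0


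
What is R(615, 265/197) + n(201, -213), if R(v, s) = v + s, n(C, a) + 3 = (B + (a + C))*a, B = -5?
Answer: 834166/197 ≈ 4234.3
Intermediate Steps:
n(C, a) = -3 + a*(-5 + C + a) (n(C, a) = -3 + (-5 + (a + C))*a = -3 + (-5 + (C + a))*a = -3 + (-5 + C + a)*a = -3 + a*(-5 + C + a))
R(v, s) = s + v
R(615, 265/197) + n(201, -213) = (265/197 + 615) + (-3 + (-213)**2 - 5*(-213) + 201*(-213)) = (265*(1/197) + 615) + (-3 + 45369 + 1065 - 42813) = (265/197 + 615) + 3618 = 121420/197 + 3618 = 834166/197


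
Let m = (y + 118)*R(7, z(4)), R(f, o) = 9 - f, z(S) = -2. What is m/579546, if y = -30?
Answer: 8/26343 ≈ 0.00030369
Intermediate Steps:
m = 176 (m = (-30 + 118)*(9 - 1*7) = 88*(9 - 7) = 88*2 = 176)
m/579546 = 176/579546 = 176*(1/579546) = 8/26343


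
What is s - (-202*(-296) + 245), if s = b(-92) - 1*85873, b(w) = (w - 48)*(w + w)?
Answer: -120150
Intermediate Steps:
b(w) = 2*w*(-48 + w) (b(w) = (-48 + w)*(2*w) = 2*w*(-48 + w))
s = -60113 (s = 2*(-92)*(-48 - 92) - 1*85873 = 2*(-92)*(-140) - 85873 = 25760 - 85873 = -60113)
s - (-202*(-296) + 245) = -60113 - (-202*(-296) + 245) = -60113 - (59792 + 245) = -60113 - 1*60037 = -60113 - 60037 = -120150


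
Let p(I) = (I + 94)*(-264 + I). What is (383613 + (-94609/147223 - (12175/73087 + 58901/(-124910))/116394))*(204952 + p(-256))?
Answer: 39087643996670142409113893818/352338929625751285 ≈ 1.1094e+11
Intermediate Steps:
p(I) = (-264 + I)*(94 + I) (p(I) = (94 + I)*(-264 + I) = (-264 + I)*(94 + I))
(383613 + (-94609/147223 - (12175/73087 + 58901/(-124910))/116394))*(204952 + p(-256)) = (383613 + (-94609/147223 - (12175/73087 + 58901/(-124910))/116394))*(204952 + (-24816 + (-256)² - 170*(-256))) = (383613 + (-94609*1/147223 - (12175*(1/73087) + 58901*(-1/124910))*(1/116394)))*(204952 + (-24816 + 65536 + 43520)) = (383613 + (-2557/3979 - (12175/73087 - 58901/124910)*(1/116394)))*(204952 + 84240) = (383613 + (-2557/3979 - 1*(-2784118137/9129297170)*(1/116394)))*289192 = (383613 + (-2557/3979 + (2784118137/9129297170)*(1/116394)))*289192 = (383613 + (-2557/3979 + 928039379/354198471601660))*289192 = (383613 - 905681799216755579/1409355718503005140)*289192 = (540646269560294094015241/1409355718503005140)*289192 = 39087643996670142409113893818/352338929625751285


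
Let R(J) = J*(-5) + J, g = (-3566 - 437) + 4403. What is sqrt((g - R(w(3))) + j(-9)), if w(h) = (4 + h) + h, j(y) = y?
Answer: sqrt(431) ≈ 20.761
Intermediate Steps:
w(h) = 4 + 2*h
g = 400 (g = -4003 + 4403 = 400)
R(J) = -4*J (R(J) = -5*J + J = -4*J)
sqrt((g - R(w(3))) + j(-9)) = sqrt((400 - (-4)*(4 + 2*3)) - 9) = sqrt((400 - (-4)*(4 + 6)) - 9) = sqrt((400 - (-4)*10) - 9) = sqrt((400 - 1*(-40)) - 9) = sqrt((400 + 40) - 9) = sqrt(440 - 9) = sqrt(431)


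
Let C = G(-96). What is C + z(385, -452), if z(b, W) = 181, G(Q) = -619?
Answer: -438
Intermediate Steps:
C = -619
C + z(385, -452) = -619 + 181 = -438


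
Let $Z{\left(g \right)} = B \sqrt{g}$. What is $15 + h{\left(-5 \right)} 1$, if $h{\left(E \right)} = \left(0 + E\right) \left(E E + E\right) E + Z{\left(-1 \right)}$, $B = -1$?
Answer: $515 - i \approx 515.0 - 1.0 i$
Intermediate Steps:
$Z{\left(g \right)} = - \sqrt{g}$
$h{\left(E \right)} = - i + E^{2} \left(E + E^{2}\right)$ ($h{\left(E \right)} = \left(0 + E\right) \left(E E + E\right) E - \sqrt{-1} = E \left(E^{2} + E\right) E - i = E \left(E + E^{2}\right) E - i = E^{2} \left(E + E^{2}\right) - i = - i + E^{2} \left(E + E^{2}\right)$)
$15 + h{\left(-5 \right)} 1 = 15 + \left(\left(-5\right)^{3} + \left(-5\right)^{4} - i\right) 1 = 15 + \left(-125 + 625 - i\right) 1 = 15 + \left(500 - i\right) 1 = 15 + \left(500 - i\right) = 515 - i$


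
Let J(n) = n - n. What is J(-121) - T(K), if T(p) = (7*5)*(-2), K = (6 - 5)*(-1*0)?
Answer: 70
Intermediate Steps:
J(n) = 0
K = 0 (K = 1*0 = 0)
T(p) = -70 (T(p) = 35*(-2) = -70)
J(-121) - T(K) = 0 - 1*(-70) = 0 + 70 = 70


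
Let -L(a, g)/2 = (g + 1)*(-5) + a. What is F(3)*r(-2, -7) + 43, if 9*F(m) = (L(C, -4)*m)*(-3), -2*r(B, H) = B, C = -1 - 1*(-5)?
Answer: 81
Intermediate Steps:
C = 4 (C = -1 + 5 = 4)
r(B, H) = -B/2
L(a, g) = 10 - 2*a + 10*g (L(a, g) = -2*((g + 1)*(-5) + a) = -2*((1 + g)*(-5) + a) = -2*((-5 - 5*g) + a) = -2*(-5 + a - 5*g) = 10 - 2*a + 10*g)
F(m) = 38*m/3 (F(m) = (((10 - 2*4 + 10*(-4))*m)*(-3))/9 = (((10 - 8 - 40)*m)*(-3))/9 = (-38*m*(-3))/9 = (114*m)/9 = 38*m/3)
F(3)*r(-2, -7) + 43 = ((38/3)*3)*(-1/2*(-2)) + 43 = 38*1 + 43 = 38 + 43 = 81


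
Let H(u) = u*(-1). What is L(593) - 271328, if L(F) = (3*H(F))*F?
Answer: -1326275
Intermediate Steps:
H(u) = -u
L(F) = -3*F² (L(F) = (3*(-F))*F = (-3*F)*F = -3*F²)
L(593) - 271328 = -3*593² - 271328 = -3*351649 - 271328 = -1054947 - 271328 = -1326275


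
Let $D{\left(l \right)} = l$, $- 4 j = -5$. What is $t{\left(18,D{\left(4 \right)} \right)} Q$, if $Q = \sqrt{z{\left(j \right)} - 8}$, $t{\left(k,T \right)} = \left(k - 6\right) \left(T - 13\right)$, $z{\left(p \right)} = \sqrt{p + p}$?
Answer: $- 54 i \sqrt{32 - 2 \sqrt{10}} \approx - 273.62 i$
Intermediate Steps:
$j = \frac{5}{4}$ ($j = \left(- \frac{1}{4}\right) \left(-5\right) = \frac{5}{4} \approx 1.25$)
$z{\left(p \right)} = \sqrt{2} \sqrt{p}$ ($z{\left(p \right)} = \sqrt{2 p} = \sqrt{2} \sqrt{p}$)
$t{\left(k,T \right)} = \left(-13 + T\right) \left(-6 + k\right)$ ($t{\left(k,T \right)} = \left(-6 + k\right) \left(-13 + T\right) = \left(-13 + T\right) \left(-6 + k\right)$)
$Q = \sqrt{-8 + \frac{\sqrt{10}}{2}}$ ($Q = \sqrt{\sqrt{2} \sqrt{\frac{5}{4}} - 8} = \sqrt{\sqrt{2} \frac{\sqrt{5}}{2} - 8} = \sqrt{\frac{\sqrt{10}}{2} - 8} = \sqrt{-8 + \frac{\sqrt{10}}{2}} \approx 2.5335 i$)
$t{\left(18,D{\left(4 \right)} \right)} Q = \left(78 - 234 - 24 + 4 \cdot 18\right) \frac{\sqrt{-32 + 2 \sqrt{10}}}{2} = \left(78 - 234 - 24 + 72\right) \frac{\sqrt{-32 + 2 \sqrt{10}}}{2} = - 108 \frac{\sqrt{-32 + 2 \sqrt{10}}}{2} = - 54 \sqrt{-32 + 2 \sqrt{10}}$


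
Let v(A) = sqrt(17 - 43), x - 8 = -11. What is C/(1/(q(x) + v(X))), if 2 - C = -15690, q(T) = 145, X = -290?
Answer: 2275340 + 15692*I*sqrt(26) ≈ 2.2753e+6 + 80014.0*I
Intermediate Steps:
x = -3 (x = 8 - 11 = -3)
v(A) = I*sqrt(26) (v(A) = sqrt(-26) = I*sqrt(26))
C = 15692 (C = 2 - 1*(-15690) = 2 + 15690 = 15692)
C/(1/(q(x) + v(X))) = 15692/(1/(145 + I*sqrt(26))) = 15692*(145 + I*sqrt(26)) = 2275340 + 15692*I*sqrt(26)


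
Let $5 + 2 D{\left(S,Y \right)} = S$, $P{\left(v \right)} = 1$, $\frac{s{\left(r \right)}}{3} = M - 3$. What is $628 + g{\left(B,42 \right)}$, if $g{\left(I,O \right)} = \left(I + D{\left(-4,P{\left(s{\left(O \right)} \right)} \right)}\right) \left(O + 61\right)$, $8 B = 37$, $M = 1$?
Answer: $\frac{5127}{8} \approx 640.88$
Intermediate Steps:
$s{\left(r \right)} = -6$ ($s{\left(r \right)} = 3 \left(1 - 3\right) = 3 \left(-2\right) = -6$)
$D{\left(S,Y \right)} = - \frac{5}{2} + \frac{S}{2}$
$B = \frac{37}{8}$ ($B = \frac{1}{8} \cdot 37 = \frac{37}{8} \approx 4.625$)
$g{\left(I,O \right)} = \left(61 + O\right) \left(- \frac{9}{2} + I\right)$ ($g{\left(I,O \right)} = \left(I + \left(- \frac{5}{2} + \frac{1}{2} \left(-4\right)\right)\right) \left(O + 61\right) = \left(I - \frac{9}{2}\right) \left(61 + O\right) = \left(- \frac{9}{2} + I\right) \left(61 + O\right) = \left(61 + O\right) \left(- \frac{9}{2} + I\right)$)
$628 + g{\left(B,42 \right)} = 628 + \left(- \frac{549}{2} + 61 \cdot \frac{37}{8} - 189 + \frac{37}{8} \cdot 42\right) = 628 + \left(- \frac{549}{2} + \frac{2257}{8} - 189 + \frac{777}{4}\right) = 628 + \frac{103}{8} = \frac{5127}{8}$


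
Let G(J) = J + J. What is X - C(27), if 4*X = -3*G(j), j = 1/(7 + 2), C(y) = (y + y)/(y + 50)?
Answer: -401/462 ≈ -0.86797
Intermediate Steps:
C(y) = 2*y/(50 + y) (C(y) = (2*y)/(50 + y) = 2*y/(50 + y))
j = 1/9 ≈ 0.11111
G(J) = 2*J
X = -1/6 (X = (-6/9)/4 = (-3*2/9)/4 = (1/4)*(-2/3) = -1/6 ≈ -0.16667)
X - C(27) = -1/6 - 2*27/(50 + 27) = -1/6 - 2*27/77 = -1/6 - 1*54/77 = -1/6 - 54/77 = -401/462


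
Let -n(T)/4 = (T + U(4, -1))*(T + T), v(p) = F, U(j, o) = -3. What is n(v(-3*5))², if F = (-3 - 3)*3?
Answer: 9144576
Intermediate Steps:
F = -18 (F = -6*3 = -18)
v(p) = -18
n(T) = -8*T*(-3 + T) (n(T) = -4*(T - 3)*(T + T) = -4*(-3 + T)*2*T = -8*T*(-3 + T))
n(v(-3*5))² = (8*(-18)*(3 - 1*(-18)))² = (8*(-18)*(3 + 18))² = (8*(-18)*21)² = (-3024)² = 9144576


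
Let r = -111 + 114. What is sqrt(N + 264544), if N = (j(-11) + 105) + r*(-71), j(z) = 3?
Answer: sqrt(264439) ≈ 514.24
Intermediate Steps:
r = 3
N = -105 (N = (3 + 105) + 3*(-71) = 108 - 213 = -105)
sqrt(N + 264544) = sqrt(-105 + 264544) = sqrt(264439)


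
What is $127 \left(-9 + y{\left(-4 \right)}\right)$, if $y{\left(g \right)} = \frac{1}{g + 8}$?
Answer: $- \frac{4445}{4} \approx -1111.3$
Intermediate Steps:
$y{\left(g \right)} = \frac{1}{8 + g}$
$127 \left(-9 + y{\left(-4 \right)}\right) = 127 \left(-9 + \frac{1}{8 - 4}\right) = 127 \left(-9 + \frac{1}{4}\right) = 127 \left(- \frac{35}{4}\right) = - \frac{4445}{4}$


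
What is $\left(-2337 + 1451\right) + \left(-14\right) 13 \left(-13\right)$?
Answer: $1480$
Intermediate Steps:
$\left(-2337 + 1451\right) + \left(-14\right) 13 \left(-13\right) = -886 - -2366 = -886 + 2366 = 1480$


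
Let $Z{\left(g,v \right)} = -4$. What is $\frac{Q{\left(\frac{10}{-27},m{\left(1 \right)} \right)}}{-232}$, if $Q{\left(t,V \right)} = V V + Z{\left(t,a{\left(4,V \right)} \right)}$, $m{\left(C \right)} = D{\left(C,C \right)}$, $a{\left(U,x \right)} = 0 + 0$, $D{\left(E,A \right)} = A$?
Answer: $\frac{3}{232} \approx 0.012931$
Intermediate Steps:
$a{\left(U,x \right)} = 0$
$m{\left(C \right)} = C$
$Q{\left(t,V \right)} = -4 + V^{2}$ ($Q{\left(t,V \right)} = V V - 4 = V^{2} - 4 = -4 + V^{2}$)
$\frac{Q{\left(\frac{10}{-27},m{\left(1 \right)} \right)}}{-232} = \frac{-4 + 1^{2}}{-232} = \left(-4 + 1\right) \left(- \frac{1}{232}\right) = \left(-3\right) \left(- \frac{1}{232}\right) = \frac{3}{232}$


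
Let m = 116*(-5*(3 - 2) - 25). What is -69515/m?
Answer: 13903/696 ≈ 19.976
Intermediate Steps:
m = -3480 (m = 116*(-5*1 - 25) = 116*(-5 - 25) = 116*(-30) = -3480)
-69515/m = -69515/(-3480) = -69515*(-1/3480) = 13903/696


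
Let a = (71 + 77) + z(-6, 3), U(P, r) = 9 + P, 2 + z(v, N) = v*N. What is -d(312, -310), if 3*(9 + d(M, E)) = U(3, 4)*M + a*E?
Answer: 35963/3 ≈ 11988.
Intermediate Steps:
z(v, N) = -2 + N*v (z(v, N) = -2 + v*N = -2 + N*v)
a = 128 (a = (71 + 77) + (-2 + 3*(-6)) = 148 + (-2 - 18) = 148 - 20 = 128)
d(M, E) = -9 + 4*M + 128*E/3 (d(M, E) = -9 + ((9 + 3)*M + 128*E)/3 = -9 + (12*M + 128*E)/3 = -9 + (4*M + 128*E/3) = -9 + 4*M + 128*E/3)
-d(312, -310) = -(-9 + 4*312 + (128/3)*(-310)) = -(-9 + 1248 - 39680/3) = -1*(-35963/3) = 35963/3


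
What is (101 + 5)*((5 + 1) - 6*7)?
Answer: -3816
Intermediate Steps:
(101 + 5)*((5 + 1) - 6*7) = 106*(6 - 42) = 106*(-36) = -3816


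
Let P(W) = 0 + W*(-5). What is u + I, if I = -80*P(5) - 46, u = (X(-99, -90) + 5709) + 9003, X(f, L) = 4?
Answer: 16670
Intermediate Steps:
P(W) = -5*W (P(W) = 0 - 5*W = -5*W)
u = 14716 (u = (4 + 5709) + 9003 = 5713 + 9003 = 14716)
I = 1954 (I = -(-400)*5 - 46 = -80*(-25) - 46 = 2000 - 46 = 1954)
u + I = 14716 + 1954 = 16670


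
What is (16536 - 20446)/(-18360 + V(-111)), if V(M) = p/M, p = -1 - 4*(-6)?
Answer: 434010/2037983 ≈ 0.21296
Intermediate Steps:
p = 23 (p = -1 + 24 = 23)
V(M) = 23/M
(16536 - 20446)/(-18360 + V(-111)) = (16536 - 20446)/(-18360 + 23/(-111)) = -3910/(-18360 + 23*(-1/111)) = -3910/(-18360 - 23/111) = -3910/(-2037983/111) = -3910*(-111/2037983) = 434010/2037983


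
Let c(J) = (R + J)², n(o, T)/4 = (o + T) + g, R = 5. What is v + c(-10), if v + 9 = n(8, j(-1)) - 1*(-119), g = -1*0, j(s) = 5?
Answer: 187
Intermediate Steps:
g = 0
n(o, T) = 4*T + 4*o (n(o, T) = 4*((o + T) + 0) = 4*((T + o) + 0) = 4*(T + o) = 4*T + 4*o)
c(J) = (5 + J)²
v = 162 (v = -9 + ((4*5 + 4*8) - 1*(-119)) = -9 + ((20 + 32) + 119) = -9 + (52 + 119) = -9 + 171 = 162)
v + c(-10) = 162 + (5 - 10)² = 162 + (-5)² = 162 + 25 = 187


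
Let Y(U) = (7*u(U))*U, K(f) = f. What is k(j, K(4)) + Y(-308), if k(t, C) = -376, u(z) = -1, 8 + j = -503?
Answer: 1780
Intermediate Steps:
j = -511 (j = -8 - 503 = -511)
Y(U) = -7*U (Y(U) = (7*(-1))*U = -7*U)
k(j, K(4)) + Y(-308) = -376 - 7*(-308) = -376 + 2156 = 1780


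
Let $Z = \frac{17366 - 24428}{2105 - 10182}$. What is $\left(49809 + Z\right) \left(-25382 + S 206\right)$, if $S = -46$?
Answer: $- \frac{14023873786590}{8077} \approx -1.7363 \cdot 10^{9}$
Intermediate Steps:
$Z = \frac{7062}{8077}$ ($Z = - \frac{7062}{-8077} = \left(-7062\right) \left(- \frac{1}{8077}\right) = \frac{7062}{8077} \approx 0.87433$)
$\left(49809 + Z\right) \left(-25382 + S 206\right) = \left(49809 + \frac{7062}{8077}\right) \left(-25382 - 9476\right) = \frac{402314355 \left(-25382 - 9476\right)}{8077} = \frac{402314355}{8077} \left(-34858\right) = - \frac{14023873786590}{8077}$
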